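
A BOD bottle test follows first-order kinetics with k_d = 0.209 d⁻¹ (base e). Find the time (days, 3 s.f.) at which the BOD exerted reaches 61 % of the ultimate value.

y/L₀ = 1 − e^(−k_d t) = 0.61 ⇒ e^(−k_d t) = 0.390
t = −ln(0.390) / 0.209 = 0.9416 / 0.209 = 4.505 d.

t ≈ 4.51 d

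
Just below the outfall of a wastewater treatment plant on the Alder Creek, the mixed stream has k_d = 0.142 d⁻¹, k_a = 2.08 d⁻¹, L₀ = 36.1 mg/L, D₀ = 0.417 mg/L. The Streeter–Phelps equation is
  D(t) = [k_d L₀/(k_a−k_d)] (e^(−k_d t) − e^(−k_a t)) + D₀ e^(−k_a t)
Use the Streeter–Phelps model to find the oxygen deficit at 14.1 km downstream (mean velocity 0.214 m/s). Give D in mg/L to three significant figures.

D ≈ 1.92 mg/L

Travel time t = x/v = 14.1 km / (0.214 m/s) = 14100 m / 0.214 m/s = 65890 s = 0.7626 d.
k_d L₀/(k_a−k_d) = 0.142×36.1/(2.08−0.142) = 5.126/1.938 = 2.645 mg/L.
e^(−k_d t) = e^(−0.142×0.7626) = 0.8974; e^(−k_a t) = e^(−2.08×0.7626) = 0.2047.
D = 2.645 × (0.8974 − 0.2047) + 0.417 × 0.2047 = 1.832 + 0.08536 = 1.918 mg/L.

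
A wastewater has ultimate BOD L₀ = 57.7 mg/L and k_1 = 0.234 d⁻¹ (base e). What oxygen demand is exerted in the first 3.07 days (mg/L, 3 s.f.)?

y ≈ 29.6 mg/L

y_t = L₀(1 − e^(−k_1 t)) = 57.7 × (1 − e^(−0.234×3.07))
= 57.7 × (1 − 0.4875) = 57.7 × 0.5125 = 29.57 mg/L.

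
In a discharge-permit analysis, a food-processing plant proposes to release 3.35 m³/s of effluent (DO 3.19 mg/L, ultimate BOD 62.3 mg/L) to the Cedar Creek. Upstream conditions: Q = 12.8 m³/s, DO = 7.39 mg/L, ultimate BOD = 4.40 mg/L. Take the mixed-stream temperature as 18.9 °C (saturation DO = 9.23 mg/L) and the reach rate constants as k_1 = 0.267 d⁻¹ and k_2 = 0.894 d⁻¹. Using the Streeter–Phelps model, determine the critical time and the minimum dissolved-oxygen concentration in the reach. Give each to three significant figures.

t_c ≈ 1.14 d; minimum DO ≈ 5.62 mg/L

Mixed DO = (12.8×7.39 + 3.35×3.19)/(12.8+3.35) = 105.3/16.15 = 6.519 mg/L.
Mixed L₀ = (12.8×4.40 + 3.35×62.3)/(16.15) = 265.0/16.15 = 16.41 mg/L.
Initial deficit D₀ = C_s − DO₀ = 9.23 − 6.519 = 2.711 mg/L.
t_c = (1/0.6270) ln[(0.894/0.267)(1 − 2.711×0.6270/(0.267×16.41))] = 1.595 × ln(2.049) = 1.144 d.
D_c = (0.267/0.894) × 16.41 × e^(−0.267×1.144) = 0.2987 × 16.41 × 0.7367 = 3.611 mg/L.
Minimum DO = 9.23 − 3.611 = 5.619 mg/L.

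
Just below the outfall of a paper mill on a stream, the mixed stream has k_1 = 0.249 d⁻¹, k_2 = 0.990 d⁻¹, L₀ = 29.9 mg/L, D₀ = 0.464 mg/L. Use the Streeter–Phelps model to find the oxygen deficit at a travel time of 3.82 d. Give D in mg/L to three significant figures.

D ≈ 3.66 mg/L

k_1 L₀/(k_2−k_1) = 0.249×29.9/(0.990−0.249) = 7.445/0.7410 = 10.05 mg/L.
e^(−k_1 t) = e^(−0.249×3.820) = 0.3863; e^(−k_2 t) = e^(−0.990×3.820) = 0.02278.
D = 10.05 × (0.3863 − 0.02278) + 0.464 × 0.02278 = 3.652 + 0.01057 = 3.663 mg/L.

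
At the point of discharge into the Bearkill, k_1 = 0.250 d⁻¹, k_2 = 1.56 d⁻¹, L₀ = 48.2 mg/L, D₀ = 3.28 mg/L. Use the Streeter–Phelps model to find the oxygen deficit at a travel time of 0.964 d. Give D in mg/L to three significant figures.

k_1 L₀/(k_2−k_1) = 0.250×48.2/(1.56−0.250) = 12.05/1.310 = 9.198 mg/L.
e^(−k_1 t) = e^(−0.250×0.9640) = 0.7858; e^(−k_2 t) = e^(−1.56×0.9640) = 0.2223.
D = 9.198 × (0.7858 − 0.2223) + 3.28 × 0.2223 = 5.184 + 0.7291 = 5.913 mg/L.

D ≈ 5.91 mg/L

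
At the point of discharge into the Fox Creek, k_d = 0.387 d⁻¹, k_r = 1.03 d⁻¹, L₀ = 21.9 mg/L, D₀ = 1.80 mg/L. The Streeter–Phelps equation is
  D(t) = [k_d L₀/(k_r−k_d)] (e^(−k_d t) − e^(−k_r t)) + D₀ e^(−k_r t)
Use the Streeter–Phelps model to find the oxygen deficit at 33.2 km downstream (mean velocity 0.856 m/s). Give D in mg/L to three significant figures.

D ≈ 3.91 mg/L

Travel time t = x/v = 33.2 km / (0.856 m/s) = 33200 m / 0.856 m/s = 38790 s = 0.4489 d.
k_d L₀/(k_r−k_d) = 0.387×21.9/(1.03−0.387) = 8.475/0.6430 = 13.18 mg/L.
e^(−k_d t) = e^(−0.387×0.4489) = 0.8405; e^(−k_r t) = e^(−1.03×0.4489) = 0.6298.
D = 13.18 × (0.8405 − 0.6298) + 1.80 × 0.6298 = 2.778 + 1.134 = 3.911 mg/L.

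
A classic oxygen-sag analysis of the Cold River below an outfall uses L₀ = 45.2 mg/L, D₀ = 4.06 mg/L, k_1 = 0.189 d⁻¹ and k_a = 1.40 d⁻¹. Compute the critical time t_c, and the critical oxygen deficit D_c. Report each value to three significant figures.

t_c ≈ 0.946 d; D_c ≈ 5.10 mg/L

With k_a/k_1 = 7.407 and 1 − D₀(k_a−k_1)/(k_1 L₀) = 0.4245,
t_c = ln(7.407 × 0.4245) / (1.40 − 0.189) = ln(3.144) / 1.211 = 1.146/1.211 = 0.9460 d.
D_c = (k_1/k_a) L₀ e^(−k_1 t_c) = (0.189/1.40) × 45.2 × e^(−0.189×0.9460) = 0.1350 × 45.2 × 0.8363 = 5.103 mg/L.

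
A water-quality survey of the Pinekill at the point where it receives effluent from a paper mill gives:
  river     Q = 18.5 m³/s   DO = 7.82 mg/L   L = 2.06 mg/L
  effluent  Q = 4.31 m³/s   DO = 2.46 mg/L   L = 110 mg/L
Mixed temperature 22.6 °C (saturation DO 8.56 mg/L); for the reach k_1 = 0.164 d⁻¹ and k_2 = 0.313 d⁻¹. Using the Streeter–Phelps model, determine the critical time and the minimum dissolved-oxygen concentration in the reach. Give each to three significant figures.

Mixed DO = (18.5×7.82 + 4.31×2.46)/(18.5+4.31) = 155.3/22.81 = 6.807 mg/L.
Mixed L₀ = (18.5×2.06 + 4.31×110)/(22.81) = 512.2/22.81 = 22.46 mg/L.
Initial deficit D₀ = C_s − DO₀ = 8.56 − 6.807 = 1.753 mg/L.
t_c = (1/0.1490) ln[(0.313/0.164)(1 − 1.753×0.1490/(0.164×22.46))] = 6.711 × ln(1.773) = 3.844 d.
D_c = (0.164/0.313) × 22.46 × e^(−0.164×3.844) = 0.5240 × 22.46 × 0.5324 = 6.264 mg/L.
Minimum DO = 8.56 − 6.264 = 2.296 mg/L.

t_c ≈ 3.84 d; minimum DO ≈ 2.30 mg/L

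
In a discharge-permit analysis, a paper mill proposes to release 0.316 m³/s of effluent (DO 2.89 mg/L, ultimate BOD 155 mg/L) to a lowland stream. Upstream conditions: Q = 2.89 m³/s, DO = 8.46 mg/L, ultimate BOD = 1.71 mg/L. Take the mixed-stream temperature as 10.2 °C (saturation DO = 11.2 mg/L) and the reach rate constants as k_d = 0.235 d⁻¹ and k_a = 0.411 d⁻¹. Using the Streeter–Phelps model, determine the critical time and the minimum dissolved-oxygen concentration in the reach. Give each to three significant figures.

Mixed DO = (2.89×8.46 + 0.316×2.89)/(2.89+0.316) = 25.36/3.206 = 7.911 mg/L.
Mixed L₀ = (2.89×1.71 + 0.316×155)/(3.206) = 53.92/3.206 = 16.82 mg/L.
Initial deficit D₀ = C_s − DO₀ = 11.2 − 7.911 = 3.289 mg/L.
t_c = (1/0.1760) ln[(0.411/0.235)(1 − 3.289×0.1760/(0.235×16.82))] = 5.682 × ln(1.493) = 2.276 d.
D_c = (0.235/0.411) × 16.82 × e^(−0.235×2.276) = 0.5718 × 16.82 × 0.5857 = 5.632 mg/L.
Minimum DO = 11.2 − 5.632 = 5.568 mg/L.

t_c ≈ 2.28 d; minimum DO ≈ 5.57 mg/L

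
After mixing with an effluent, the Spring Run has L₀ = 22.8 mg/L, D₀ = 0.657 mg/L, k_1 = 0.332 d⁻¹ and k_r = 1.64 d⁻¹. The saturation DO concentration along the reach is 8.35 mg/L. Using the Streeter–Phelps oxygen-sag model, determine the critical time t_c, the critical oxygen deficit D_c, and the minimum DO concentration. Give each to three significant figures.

At the critical point dD/dt = 0, so k_1 L₀ e^(−k_1 t) = k_r D. Substituting D(t) from the Streeter–Phelps equation and solving for t gives
t_c = ln[(k_r/k_1)(1 − D₀(k_r−k_1)/(k_1 L₀))] / (k_r−k_1).
Here k_r−k_1 = 1.308 d⁻¹ and 1 − D₀(k_r−k_1)/(k_1 L₀) = 1 − 0.657×1.308/(0.332×22.8) = 0.8865, so
t_c = ln(4.940 × 0.8865) / 1.308 = 1.477 / 1.308 = 1.129 d.
L(t_c) = L₀ e^(−k_1 t_c) = 22.8 × 0.6874 = 15.67 mg/L, and at the critical point k_r D_c = k_1 L, so D_c = (0.332/1.64) × 15.67 = 3.173 mg/L.
Minimum DO = C_s − D_c = 8.35 − 3.173 = 5.177 mg/L.

t_c ≈ 1.13 d; D_c ≈ 3.17 mg/L; min DO ≈ 5.18 mg/L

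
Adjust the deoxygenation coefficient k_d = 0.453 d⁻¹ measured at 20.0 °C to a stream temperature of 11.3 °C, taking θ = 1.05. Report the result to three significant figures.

k_d ≈ 0.296 d⁻¹

k_d(T₂) = k_d(T₁) · θ^(T₂−T₁) = 0.453 × 1.05^(11.3−20.0)
= 0.453 × 1.05^-8.70 = 0.453 × 0.6541 = 0.2963 d⁻¹.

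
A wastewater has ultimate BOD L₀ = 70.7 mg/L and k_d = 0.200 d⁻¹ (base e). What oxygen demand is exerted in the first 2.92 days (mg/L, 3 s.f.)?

y_t = L₀(1 − e^(−k_d t)) = 70.7 × (1 − e^(−0.200×2.92))
= 70.7 × (1 − 0.5577) = 70.7 × 0.4423 = 31.27 mg/L.

y ≈ 31.3 mg/L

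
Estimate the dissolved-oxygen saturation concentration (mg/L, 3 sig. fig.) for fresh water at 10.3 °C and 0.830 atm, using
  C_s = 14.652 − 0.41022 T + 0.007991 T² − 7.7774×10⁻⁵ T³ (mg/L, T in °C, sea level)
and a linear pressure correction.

At sea level: C_s = 14.652 − 0.41022×10.3 + 0.007991×10.3² − 7.7774×10⁻⁵×10.3³ = 11.19 mg/L.
Pressure correction: C_s' = 11.19 × 0.830 = 9.287 mg/L.

C_s ≈ 9.29 mg/L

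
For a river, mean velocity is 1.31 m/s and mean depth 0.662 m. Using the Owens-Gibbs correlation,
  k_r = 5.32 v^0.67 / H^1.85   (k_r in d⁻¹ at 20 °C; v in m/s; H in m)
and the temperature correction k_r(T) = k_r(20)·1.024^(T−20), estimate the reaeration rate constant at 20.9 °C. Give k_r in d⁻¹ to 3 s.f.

k_r(20) = 5.32 × 1.31^0.67 / 0.662^1.85 = 5.32 × 1.198 / 0.4662 = 13.67 d⁻¹.
k_r(20.9) = 13.67 × 1.024^(20.9−20) = 13.67 × 1.022 = 13.97 d⁻¹.

k_r ≈ 14.0 d⁻¹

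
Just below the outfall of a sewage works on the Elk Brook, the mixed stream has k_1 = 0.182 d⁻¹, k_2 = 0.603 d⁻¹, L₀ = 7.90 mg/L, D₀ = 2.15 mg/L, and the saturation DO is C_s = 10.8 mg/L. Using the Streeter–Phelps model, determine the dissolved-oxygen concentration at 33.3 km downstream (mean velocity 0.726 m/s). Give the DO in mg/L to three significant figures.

DO ≈ 8.62 mg/L

Travel time t = x/v = 33.3 km / (0.726 m/s) = 33300 m / 0.726 m/s = 45870 s = 0.5309 d.
k_1 L₀/(k_2−k_1) = 0.182×7.90/(0.603−0.182) = 1.438/0.4210 = 3.415 mg/L.
e^(−k_1 t) = e^(−0.182×0.5309) = 0.9079; e^(−k_2 t) = e^(−0.603×0.5309) = 0.7261.
D = 3.415 × (0.9079 − 0.7261) + 2.15 × 0.7261 = 0.6210 + 1.561 = 2.182 mg/L.
DO = C_s − D = 10.8 − 2.182 = 8.618 mg/L.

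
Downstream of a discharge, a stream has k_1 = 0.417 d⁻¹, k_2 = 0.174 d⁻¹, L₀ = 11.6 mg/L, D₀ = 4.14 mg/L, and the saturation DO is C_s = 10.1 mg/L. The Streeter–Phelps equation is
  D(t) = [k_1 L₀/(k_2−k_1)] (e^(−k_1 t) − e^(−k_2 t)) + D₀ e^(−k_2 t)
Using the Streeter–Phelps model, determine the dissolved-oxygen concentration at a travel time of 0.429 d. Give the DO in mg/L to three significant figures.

DO ≈ 4.43 mg/L

k_1 L₀/(k_2−k_1) = 0.417×11.6/(0.174−0.417) = 4.837/-0.2430 = -19.91 mg/L.
e^(−k_1 t) = e^(−0.417×0.4290) = 0.8362; e^(−k_2 t) = e^(−0.174×0.4290) = 0.9281.
D = -19.91 × (0.8362 − 0.9281) + 4.14 × 0.9281 = 1.829 + 3.842 = 5.671 mg/L.
DO = C_s − D = 10.1 − 5.671 = 4.429 mg/L.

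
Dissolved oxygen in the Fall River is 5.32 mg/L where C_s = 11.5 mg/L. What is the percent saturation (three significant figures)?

46.3 % saturation

% saturation = C/C_s × 100 = 5.32/11.5 × 100 = 46.3 %.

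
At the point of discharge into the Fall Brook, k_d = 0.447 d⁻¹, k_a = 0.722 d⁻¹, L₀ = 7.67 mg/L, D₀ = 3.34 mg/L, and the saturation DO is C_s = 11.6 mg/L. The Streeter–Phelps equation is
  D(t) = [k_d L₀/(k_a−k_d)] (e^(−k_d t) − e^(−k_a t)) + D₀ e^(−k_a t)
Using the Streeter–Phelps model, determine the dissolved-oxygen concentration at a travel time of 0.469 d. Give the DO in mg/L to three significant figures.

DO ≈ 8.00 mg/L

k_d L₀/(k_a−k_d) = 0.447×7.67/(0.722−0.447) = 3.428/0.2750 = 12.47 mg/L.
e^(−k_d t) = e^(−0.447×0.4690) = 0.8109; e^(−k_a t) = e^(−0.722×0.4690) = 0.7128.
D = 12.47 × (0.8109 − 0.7128) + 3.34 × 0.7128 = 1.223 + 2.381 = 3.604 mg/L.
DO = C_s − D = 11.6 − 3.604 = 7.996 mg/L.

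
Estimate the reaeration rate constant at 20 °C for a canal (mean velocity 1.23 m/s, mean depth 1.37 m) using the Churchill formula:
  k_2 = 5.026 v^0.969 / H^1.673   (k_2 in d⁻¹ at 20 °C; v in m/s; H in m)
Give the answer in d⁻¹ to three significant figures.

k_2 ≈ 3.63 d⁻¹

k_2 = 5.026 × 1.23^0.969 / 1.37^1.673 = 5.026 × 1.222 / 1.693 = 3.627 d⁻¹.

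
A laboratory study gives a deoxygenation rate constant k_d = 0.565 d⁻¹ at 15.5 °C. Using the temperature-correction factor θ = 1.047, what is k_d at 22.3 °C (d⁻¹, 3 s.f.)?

k_d(T₂) = k_d(T₁) · θ^(T₂−T₁) = 0.565 × 1.047^(22.3−15.5)
= 0.565 × 1.047^6.80 = 0.565 × 1.367 = 0.7721 d⁻¹.

k_d ≈ 0.772 d⁻¹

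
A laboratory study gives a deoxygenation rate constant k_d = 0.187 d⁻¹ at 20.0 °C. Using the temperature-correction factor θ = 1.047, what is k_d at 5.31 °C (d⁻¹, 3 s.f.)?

k_d(T₂) = k_d(T₁) · θ^(T₂−T₁) = 0.187 × 1.047^(5.31−20.0)
= 0.187 × 1.047^-14.7 = 0.187 × 0.5093 = 0.09524 d⁻¹.

k_d ≈ 0.0952 d⁻¹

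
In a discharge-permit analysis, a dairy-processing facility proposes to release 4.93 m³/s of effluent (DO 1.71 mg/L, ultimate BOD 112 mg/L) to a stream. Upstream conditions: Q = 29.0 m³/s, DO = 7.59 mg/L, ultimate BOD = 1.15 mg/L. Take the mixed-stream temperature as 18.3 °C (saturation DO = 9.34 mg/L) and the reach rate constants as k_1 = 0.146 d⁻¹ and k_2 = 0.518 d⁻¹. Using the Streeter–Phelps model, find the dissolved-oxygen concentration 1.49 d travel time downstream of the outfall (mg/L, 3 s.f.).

DO ≈ 5.82 mg/L

Mixed DO = (29.0×7.59 + 4.93×1.71)/(29.0+4.93) = 228.5/33.93 = 6.736 mg/L.
Mixed L₀ = (29.0×1.15 + 4.93×112)/(33.93) = 585.5/33.93 = 17.26 mg/L.
Initial deficit D₀ = C_s − DO₀ = 9.34 − 6.736 = 2.604 mg/L.
D(1.49) = [0.146×17.26/(0.518−0.146)](e^(−0.146×1.49) − e^(−0.518×1.49)) + 2.604 e^(−0.518×1.49)
= 6.773 × (0.8045 − 0.4622) + 2.604 × 0.4622 = 3.522 mg/L.
DO = 9.34 − 3.522 = 5.818 mg/L.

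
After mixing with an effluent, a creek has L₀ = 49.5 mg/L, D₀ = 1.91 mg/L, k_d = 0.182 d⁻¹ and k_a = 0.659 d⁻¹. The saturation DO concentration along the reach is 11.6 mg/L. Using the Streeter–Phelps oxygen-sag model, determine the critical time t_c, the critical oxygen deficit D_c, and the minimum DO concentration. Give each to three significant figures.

t_c ≈ 2.47 d; D_c ≈ 8.71 mg/L; min DO ≈ 2.89 mg/L

At the critical point dD/dt = 0, so k_d L₀ e^(−k_d t) = k_a D. Substituting D(t) from the Streeter–Phelps equation and solving for t gives
t_c = ln[(k_a/k_d)(1 − D₀(k_a−k_d)/(k_d L₀))] / (k_a−k_d).
Here k_a−k_d = 0.4770 d⁻¹ and 1 − D₀(k_a−k_d)/(k_d L₀) = 1 − 1.91×0.4770/(0.182×49.5) = 0.8989, so
t_c = ln(3.621 × 0.8989) / 0.4770 = 1.180 / 0.4770 = 2.474 d.
D_c = (k_d/k_a) L₀ e^(−k_d t_c) = (0.182/0.659) × 49.5 × e^(−0.182×2.474) = 0.2762 × 49.5 × 0.6375 = 8.714 mg/L.
Minimum DO = C_s − D_c = 11.6 − 8.714 = 2.886 mg/L.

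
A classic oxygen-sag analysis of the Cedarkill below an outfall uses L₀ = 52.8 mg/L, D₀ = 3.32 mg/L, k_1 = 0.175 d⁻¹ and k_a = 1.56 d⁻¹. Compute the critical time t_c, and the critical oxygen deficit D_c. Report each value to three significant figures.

With k_a/k_1 = 8.914 and 1 − D₀(k_a−k_1)/(k_1 L₀) = 0.5024,
t_c = ln(8.914 × 0.5024) / (1.56 − 0.175) = ln(4.478) / 1.385 = 1.499/1.385 = 1.082 d.
D_c = (k_1/k_a) L₀ e^(−k_1 t_c) = (0.175/1.56) × 52.8 × e^(−0.175×1.082) = 0.1122 × 52.8 × 0.8274 = 4.901 mg/L.

t_c ≈ 1.08 d; D_c ≈ 4.90 mg/L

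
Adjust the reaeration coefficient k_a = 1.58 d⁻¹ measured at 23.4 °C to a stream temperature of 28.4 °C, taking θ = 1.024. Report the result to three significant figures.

k_a(T₂) = k_a(T₁) · θ^(T₂−T₁) = 1.58 × 1.024^(28.4−23.4)
= 1.58 × 1.024^5.00 = 1.58 × 1.126 = 1.779 d⁻¹.

k_a ≈ 1.78 d⁻¹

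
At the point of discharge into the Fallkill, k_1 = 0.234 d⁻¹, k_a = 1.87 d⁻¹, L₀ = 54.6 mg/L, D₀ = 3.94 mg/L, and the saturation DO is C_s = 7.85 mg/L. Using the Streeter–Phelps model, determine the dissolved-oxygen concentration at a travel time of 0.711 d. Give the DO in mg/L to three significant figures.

k_1 L₀/(k_a−k_1) = 0.234×54.6/(1.87−0.234) = 12.78/1.636 = 7.810 mg/L.
e^(−k_1 t) = e^(−0.234×0.7110) = 0.8467; e^(−k_a t) = e^(−1.87×0.7110) = 0.2646.
D = 7.810 × (0.8467 − 0.2646) + 3.94 × 0.2646 = 4.546 + 1.042 = 5.589 mg/L.
DO = C_s − D = 7.85 − 5.589 = 2.261 mg/L.

DO ≈ 2.26 mg/L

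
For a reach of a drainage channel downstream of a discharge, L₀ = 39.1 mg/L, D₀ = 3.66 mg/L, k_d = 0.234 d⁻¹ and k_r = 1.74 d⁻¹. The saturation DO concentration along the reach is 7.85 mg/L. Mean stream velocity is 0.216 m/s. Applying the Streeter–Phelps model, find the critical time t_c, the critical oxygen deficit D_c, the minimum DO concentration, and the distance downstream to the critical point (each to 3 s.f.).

With k_r/k_d = 7.436 and 1 − D₀(k_r−k_d)/(k_d L₀) = 0.3976,
t_c = ln(7.436 × 0.3976) / (1.74 − 0.234) = ln(2.956) / 1.506 = 1.084/1.506 = 0.7197 d.
L(t_c) = L₀ e^(−k_d t_c) = 39.1 × 0.8450 = 33.04 mg/L, and at the critical point k_r D_c = k_d L, so D_c = (0.234/1.74) × 33.04 = 4.443 mg/L.
Minimum DO = C_s − D_c = 7.85 − 4.443 = 3.407 mg/L.
x_c = v t_c = 0.216 m/s × 0.7197 d × 86400 s/d = 13430 m ≈ 13.4 km.

t_c ≈ 0.720 d; D_c ≈ 4.44 mg/L; min DO ≈ 3.41 mg/L; x_c ≈ 13.4 km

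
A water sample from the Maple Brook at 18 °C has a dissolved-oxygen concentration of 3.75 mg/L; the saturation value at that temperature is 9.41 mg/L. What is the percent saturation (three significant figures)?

39.9 % saturation

% saturation = C/C_s × 100 = 3.75/9.41 × 100 = 39.9 %.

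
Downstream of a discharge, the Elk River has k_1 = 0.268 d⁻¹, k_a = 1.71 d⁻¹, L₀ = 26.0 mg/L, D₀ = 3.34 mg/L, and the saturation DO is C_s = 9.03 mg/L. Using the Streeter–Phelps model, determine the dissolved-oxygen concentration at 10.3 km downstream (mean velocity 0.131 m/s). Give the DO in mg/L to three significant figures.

Travel time t = x/v = 10.3 km / (0.131 m/s) = 10300 m / 0.131 m/s = 78630 s = 0.9100 d.
k_1 L₀/(k_a−k_1) = 0.268×26.0/(1.71−0.268) = 6.968/1.442 = 4.832 mg/L.
e^(−k_1 t) = e^(−0.268×0.9100) = 0.7836; e^(−k_a t) = e^(−1.71×0.9100) = 0.2109.
D = 4.832 × (0.7836 − 0.2109) + 3.34 × 0.2109 = 2.767 + 0.7046 = 3.472 mg/L.
DO = C_s − D = 9.03 − 3.472 = 5.558 mg/L.

DO ≈ 5.56 mg/L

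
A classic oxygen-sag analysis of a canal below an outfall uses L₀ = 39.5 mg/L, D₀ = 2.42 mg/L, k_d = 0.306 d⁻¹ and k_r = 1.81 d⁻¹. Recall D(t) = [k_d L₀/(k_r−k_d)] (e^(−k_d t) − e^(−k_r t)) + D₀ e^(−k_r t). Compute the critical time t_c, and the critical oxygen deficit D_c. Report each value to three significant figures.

t_c ≈ 0.944 d; D_c ≈ 5.00 mg/L

With k_r/k_d = 5.915 and 1 − D₀(k_r−k_d)/(k_d L₀) = 0.6989,
t_c = ln(5.915 × 0.6989) / (1.81 − 0.306) = ln(4.134) / 1.504 = 1.419/1.504 = 0.9436 d.
L(t_c) = L₀ e^(−k_d t_c) = 39.5 × 0.7492 = 29.59 mg/L, and at the critical point k_r D_c = k_d L, so D_c = (0.306/1.81) × 29.59 = 5.003 mg/L.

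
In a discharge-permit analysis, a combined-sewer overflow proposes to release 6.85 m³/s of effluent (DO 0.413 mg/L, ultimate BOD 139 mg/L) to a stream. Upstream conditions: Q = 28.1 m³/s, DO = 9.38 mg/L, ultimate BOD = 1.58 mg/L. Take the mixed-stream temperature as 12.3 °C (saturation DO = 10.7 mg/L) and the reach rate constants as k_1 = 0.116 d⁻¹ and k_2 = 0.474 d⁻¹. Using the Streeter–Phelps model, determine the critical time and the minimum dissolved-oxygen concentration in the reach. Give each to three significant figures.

Mixed DO = (28.1×9.38 + 6.85×0.413)/(28.1+6.85) = 266.4/34.95 = 7.623 mg/L.
Mixed L₀ = (28.1×1.58 + 6.85×139)/(34.95) = 996.5/34.95 = 28.51 mg/L.
Initial deficit D₀ = C_s − DO₀ = 10.7 − 7.623 = 3.077 mg/L.
t_c = (1/0.3580) ln[(0.474/0.116)(1 − 3.077×0.3580/(0.116×28.51))] = 2.793 × ln(2.725) = 2.800 d.
D_c = (0.116/0.474) × 28.51 × e^(−0.116×2.800) = 0.2447 × 28.51 × 0.7226 = 5.043 mg/L.
Minimum DO = 10.7 − 5.043 = 5.657 mg/L.

t_c ≈ 2.80 d; minimum DO ≈ 5.66 mg/L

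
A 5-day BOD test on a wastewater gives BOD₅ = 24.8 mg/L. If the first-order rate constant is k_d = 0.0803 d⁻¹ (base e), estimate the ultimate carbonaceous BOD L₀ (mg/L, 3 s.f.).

BOD₅ = L₀(1 − e^(−5k_d)) ⇒ L₀ = BOD₅ / (1 − e^(−5×0.0803))
= 24.8 / (1 − 0.6693) = 24.8 / 0.3307 = 75.00 mg/L.

L₀ ≈ 75.0 mg/L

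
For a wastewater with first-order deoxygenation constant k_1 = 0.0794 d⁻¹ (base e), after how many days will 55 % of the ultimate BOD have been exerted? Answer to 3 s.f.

y/L₀ = 1 − e^(−k_1 t) = 0.55 ⇒ e^(−k_1 t) = 0.450
t = −ln(0.450) / 0.0794 = 0.7985 / 0.0794 = 10.06 d.

t ≈ 10.1 d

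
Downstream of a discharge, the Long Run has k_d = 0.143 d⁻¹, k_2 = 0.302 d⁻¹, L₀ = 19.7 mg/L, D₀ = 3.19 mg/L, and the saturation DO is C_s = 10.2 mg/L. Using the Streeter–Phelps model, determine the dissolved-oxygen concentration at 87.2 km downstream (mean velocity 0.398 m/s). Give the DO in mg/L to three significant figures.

Travel time t = x/v = 87.2 km / (0.398 m/s) = 87200 m / 0.398 m/s = 219100 s = 2.536 d.
k_d L₀/(k_2−k_d) = 0.143×19.7/(0.302−0.143) = 2.817/0.1590 = 17.72 mg/L.
e^(−k_d t) = e^(−0.143×2.536) = 0.6958; e^(−k_2 t) = e^(−0.302×2.536) = 0.4650.
D = 17.72 × (0.6958 − 0.4650) + 3.19 × 0.4650 = 4.091 + 1.483 = 5.574 mg/L.
DO = C_s − D = 10.2 − 5.574 = 4.626 mg/L.

DO ≈ 4.63 mg/L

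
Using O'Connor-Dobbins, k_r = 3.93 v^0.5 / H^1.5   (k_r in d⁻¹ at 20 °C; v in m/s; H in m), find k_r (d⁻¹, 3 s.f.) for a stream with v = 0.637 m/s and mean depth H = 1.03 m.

k_r = 3.93 × 0.637^0.5 / 1.03^1.5 = 3.93 × 0.7981 / 1.045 = 3.001 d⁻¹.

k_r ≈ 3.00 d⁻¹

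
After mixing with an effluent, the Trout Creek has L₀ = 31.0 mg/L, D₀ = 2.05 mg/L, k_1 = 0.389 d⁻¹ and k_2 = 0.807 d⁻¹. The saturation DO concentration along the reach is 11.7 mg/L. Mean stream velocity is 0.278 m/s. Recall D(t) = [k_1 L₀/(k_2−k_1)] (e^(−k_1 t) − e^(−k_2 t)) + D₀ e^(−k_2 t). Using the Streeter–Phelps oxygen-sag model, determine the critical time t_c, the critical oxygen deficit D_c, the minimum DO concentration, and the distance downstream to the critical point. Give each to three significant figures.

With k_2/k_1 = 2.075 and 1 − D₀(k_2−k_1)/(k_1 L₀) = 0.9289,
t_c = ln(2.075 × 0.9289) / (0.807 − 0.389) = ln(1.927) / 0.4180 = 0.6560/0.4180 = 1.569 d.
L(t_c) = L₀ e^(−k_1 t_c) = 31.0 × 0.5431 = 16.84 mg/L, and at the critical point k_2 D_c = k_1 L, so D_c = (0.389/0.807) × 16.84 = 8.115 mg/L.
Minimum DO = C_s − D_c = 11.7 − 8.115 = 3.585 mg/L.
x_c = v t_c = 0.278 m/s × 1.569 d × 86400 s/d = 37700 m ≈ 37.7 km.

t_c ≈ 1.57 d; D_c ≈ 8.12 mg/L; min DO ≈ 3.58 mg/L; x_c ≈ 37.7 km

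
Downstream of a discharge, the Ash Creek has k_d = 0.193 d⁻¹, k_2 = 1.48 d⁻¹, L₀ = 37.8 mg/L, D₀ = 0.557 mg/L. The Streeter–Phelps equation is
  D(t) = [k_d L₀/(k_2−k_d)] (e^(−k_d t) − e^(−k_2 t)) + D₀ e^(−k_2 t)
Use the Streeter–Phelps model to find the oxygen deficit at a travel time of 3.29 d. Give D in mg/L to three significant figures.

k_d L₀/(k_2−k_d) = 0.193×37.8/(1.48−0.193) = 7.295/1.287 = 5.669 mg/L.
e^(−k_d t) = e^(−0.193×3.290) = 0.5300; e^(−k_2 t) = e^(−1.48×3.290) = 0.007680.
D = 5.669 × (0.5300 − 0.007680) + 0.557 × 0.007680 = 2.961 + 0.004277 = 2.965 mg/L.

D ≈ 2.96 mg/L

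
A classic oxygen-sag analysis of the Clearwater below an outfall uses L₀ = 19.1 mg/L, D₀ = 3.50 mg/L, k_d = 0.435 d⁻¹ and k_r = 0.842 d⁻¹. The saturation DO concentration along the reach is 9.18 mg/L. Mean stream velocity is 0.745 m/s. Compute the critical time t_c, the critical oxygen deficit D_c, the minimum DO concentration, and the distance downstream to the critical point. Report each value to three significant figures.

At the critical point dD/dt = 0, so k_d L₀ e^(−k_d t) = k_r D. Substituting D(t) from the Streeter–Phelps equation and solving for t gives
t_c = ln[(k_r/k_d)(1 − D₀(k_r−k_d)/(k_d L₀))] / (k_r−k_d).
Here k_r−k_d = 0.4070 d⁻¹ and 1 − D₀(k_r−k_d)/(k_d L₀) = 1 − 3.50×0.4070/(0.435×19.1) = 0.8285, so
t_c = ln(1.936 × 0.8285) / 0.4070 = 0.4724 / 0.4070 = 1.161 d.
D_c = (k_d/k_r) L₀ e^(−k_d t_c) = (0.435/0.842) × 19.1 × e^(−0.435×1.161) = 0.5166 × 19.1 × 0.6036 = 5.956 mg/L.
Minimum DO = C_s − D_c = 9.18 − 5.956 = 3.224 mg/L.
x_c = v t_c = 0.745 m/s × 1.161 d × 86400 s/d = 74700 m ≈ 74.7 km.

t_c ≈ 1.16 d; D_c ≈ 5.96 mg/L; min DO ≈ 3.22 mg/L; x_c ≈ 74.7 km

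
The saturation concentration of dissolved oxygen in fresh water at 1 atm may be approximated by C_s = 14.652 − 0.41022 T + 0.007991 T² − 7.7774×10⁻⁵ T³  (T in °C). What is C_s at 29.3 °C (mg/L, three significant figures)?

C_s ≈ 7.54 mg/L

C_s = 14.652 − 0.41022×29.3 + 0.007991×29.3² − 7.7774×10⁻⁵×29.3³ = 7.536 mg/L.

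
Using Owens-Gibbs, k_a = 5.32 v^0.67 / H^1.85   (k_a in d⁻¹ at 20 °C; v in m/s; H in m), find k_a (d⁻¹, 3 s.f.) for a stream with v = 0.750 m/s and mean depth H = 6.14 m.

k_a ≈ 0.153 d⁻¹

k_a = 5.32 × 0.750^0.67 / 6.14^1.85 = 5.32 × 0.8247 / 28.72 = 0.1528 d⁻¹.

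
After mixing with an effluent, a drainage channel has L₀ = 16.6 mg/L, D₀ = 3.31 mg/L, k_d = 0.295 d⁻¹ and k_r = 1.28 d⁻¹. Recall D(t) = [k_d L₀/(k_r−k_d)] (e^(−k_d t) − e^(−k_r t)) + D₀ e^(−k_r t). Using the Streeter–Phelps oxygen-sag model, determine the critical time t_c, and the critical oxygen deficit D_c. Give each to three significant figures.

With k_r/k_d = 4.339 and 1 − D₀(k_r−k_d)/(k_d L₀) = 0.3342,
t_c = ln(4.339 × 0.3342) / (1.28 − 0.295) = ln(1.450) / 0.9850 = 0.3717/0.9850 = 0.3773 d.
D_c = (k_d/k_r) L₀ e^(−k_d t_c) = (0.295/1.28) × 16.6 × e^(−0.295×0.3773) = 0.2305 × 16.6 × 0.8947 = 3.423 mg/L.

t_c ≈ 0.377 d; D_c ≈ 3.42 mg/L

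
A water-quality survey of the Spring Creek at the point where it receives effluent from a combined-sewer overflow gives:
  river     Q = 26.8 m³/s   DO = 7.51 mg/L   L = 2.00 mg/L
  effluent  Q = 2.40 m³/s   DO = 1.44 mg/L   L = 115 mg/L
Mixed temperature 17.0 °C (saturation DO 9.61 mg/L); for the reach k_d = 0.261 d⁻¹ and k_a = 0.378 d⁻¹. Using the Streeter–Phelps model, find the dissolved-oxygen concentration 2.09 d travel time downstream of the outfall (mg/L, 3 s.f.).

Mixed DO = (26.8×7.51 + 2.40×1.44)/(26.8+2.40) = 204.7/29.20 = 7.011 mg/L.
Mixed L₀ = (26.8×2.00 + 2.40×115)/(29.20) = 329.6/29.20 = 11.29 mg/L.
Initial deficit D₀ = C_s − DO₀ = 9.61 − 7.011 = 2.599 mg/L.
D(2.09) = [0.261×11.29/(0.378−0.261)](e^(−0.261×2.09) − e^(−0.378×2.09)) + 2.599 e^(−0.378×2.09)
= 25.18 × (0.5796 − 0.4538) + 2.599 × 0.4538 = 4.345 mg/L.
DO = 9.61 − 4.345 = 5.265 mg/L.

DO ≈ 5.26 mg/L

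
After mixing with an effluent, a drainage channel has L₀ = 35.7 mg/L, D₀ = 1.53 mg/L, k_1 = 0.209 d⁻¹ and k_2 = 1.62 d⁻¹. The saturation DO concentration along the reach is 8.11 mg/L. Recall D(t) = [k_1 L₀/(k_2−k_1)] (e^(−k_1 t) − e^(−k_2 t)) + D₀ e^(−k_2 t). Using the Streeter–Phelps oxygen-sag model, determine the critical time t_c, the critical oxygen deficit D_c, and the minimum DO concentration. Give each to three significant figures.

t_c ≈ 1.21 d; D_c ≈ 3.58 mg/L; min DO ≈ 4.53 mg/L

With k_2/k_1 = 7.751 and 1 − D₀(k_2−k_1)/(k_1 L₀) = 0.7107,
t_c = ln(7.751 × 0.7107) / (1.62 − 0.209) = ln(5.508) / 1.411 = 1.706/1.411 = 1.209 d.
D_c = (k_1/k_2) L₀ e^(−k_1 t_c) = (0.209/1.62) × 35.7 × e^(−0.209×1.209) = 0.1290 × 35.7 × 0.7767 = 3.577 mg/L.
Minimum DO = C_s − D_c = 8.11 − 3.577 = 4.533 mg/L.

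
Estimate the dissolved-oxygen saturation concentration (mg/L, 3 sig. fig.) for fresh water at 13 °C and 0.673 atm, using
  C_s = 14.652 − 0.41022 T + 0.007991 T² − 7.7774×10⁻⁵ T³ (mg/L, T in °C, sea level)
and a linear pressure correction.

C_s ≈ 7.07 mg/L

At sea level: C_s = 14.652 − 0.41022×13 + 0.007991×13² − 7.7774×10⁻⁵×13³ = 10.50 mg/L.
Pressure correction: C_s' = 10.50 × 0.673 = 7.066 mg/L.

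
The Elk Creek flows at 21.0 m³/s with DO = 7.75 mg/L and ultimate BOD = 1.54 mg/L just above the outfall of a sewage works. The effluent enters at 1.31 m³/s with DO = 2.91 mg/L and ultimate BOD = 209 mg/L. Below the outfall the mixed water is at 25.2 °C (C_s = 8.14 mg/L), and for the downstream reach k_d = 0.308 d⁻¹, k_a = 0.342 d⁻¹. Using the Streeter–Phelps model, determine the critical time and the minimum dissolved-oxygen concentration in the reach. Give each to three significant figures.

Mixed DO = (21.0×7.75 + 1.31×2.91)/(21.0+1.31) = 166.6/22.31 = 7.466 mg/L.
Mixed L₀ = (21.0×1.54 + 1.31×209)/(22.31) = 306.1/22.31 = 13.72 mg/L.
Initial deficit D₀ = C_s − DO₀ = 8.14 − 7.466 = 0.6742 mg/L.
t_c = (1/0.03400) ln[(0.342/0.308)(1 − 0.6742×0.03400/(0.308×13.72))] = 29.41 × ln(1.104) = 2.920 d.
D_c = (0.308/0.342) × 13.72 × e^(−0.308×2.920) = 0.9006 × 13.72 × 0.4069 = 5.028 mg/L.
Minimum DO = 8.14 − 5.028 = 3.112 mg/L.

t_c ≈ 2.92 d; minimum DO ≈ 3.11 mg/L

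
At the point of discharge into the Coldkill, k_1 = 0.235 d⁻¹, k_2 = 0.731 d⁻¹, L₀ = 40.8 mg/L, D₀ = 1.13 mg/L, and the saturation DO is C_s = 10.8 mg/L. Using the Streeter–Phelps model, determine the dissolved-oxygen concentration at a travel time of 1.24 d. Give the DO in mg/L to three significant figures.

DO ≈ 3.71 mg/L

k_1 L₀/(k_2−k_1) = 0.235×40.8/(0.731−0.235) = 9.588/0.4960 = 19.33 mg/L.
e^(−k_1 t) = e^(−0.235×1.240) = 0.7472; e^(−k_2 t) = e^(−0.731×1.240) = 0.4040.
D = 19.33 × (0.7472 − 0.4040) + 1.13 × 0.4040 = 6.635 + 0.4565 = 7.092 mg/L.
DO = C_s − D = 10.8 − 7.092 = 3.708 mg/L.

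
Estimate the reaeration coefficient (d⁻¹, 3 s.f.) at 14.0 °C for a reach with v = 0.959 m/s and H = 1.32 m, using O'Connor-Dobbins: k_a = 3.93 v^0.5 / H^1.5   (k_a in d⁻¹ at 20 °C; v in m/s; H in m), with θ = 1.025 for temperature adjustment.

k_a(20) = 3.93 × 0.959^0.5 / 1.32^1.5 = 3.93 × 0.9793 / 1.517 = 2.538 d⁻¹.
k_a(14.0) = 2.538 × 1.025^(14.0−20) = 2.538 × 0.8623 = 2.188 d⁻¹.

k_a ≈ 2.19 d⁻¹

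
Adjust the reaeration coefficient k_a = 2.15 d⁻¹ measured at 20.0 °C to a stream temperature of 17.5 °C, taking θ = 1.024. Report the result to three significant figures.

k_a ≈ 2.03 d⁻¹

k_a(T₂) = k_a(T₁) · θ^(T₂−T₁) = 2.15 × 1.024^(17.5−20.0)
= 2.15 × 1.024^-2.50 = 2.15 × 0.9424 = 2.026 d⁻¹.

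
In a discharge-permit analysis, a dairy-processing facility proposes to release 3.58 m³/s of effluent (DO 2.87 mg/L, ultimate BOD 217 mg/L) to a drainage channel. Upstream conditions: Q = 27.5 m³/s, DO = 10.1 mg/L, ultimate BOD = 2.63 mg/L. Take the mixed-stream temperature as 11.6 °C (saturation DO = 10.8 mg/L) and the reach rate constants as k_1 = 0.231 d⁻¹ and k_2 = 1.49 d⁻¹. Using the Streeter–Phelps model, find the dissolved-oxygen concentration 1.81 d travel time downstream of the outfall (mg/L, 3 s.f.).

Mixed DO = (27.5×10.1 + 3.58×2.87)/(27.5+3.58) = 288.0/31.08 = 9.267 mg/L.
Mixed L₀ = (27.5×2.63 + 3.58×217)/(31.08) = 849.2/31.08 = 27.32 mg/L.
Initial deficit D₀ = C_s − DO₀ = 10.8 − 9.267 = 1.533 mg/L.
D(1.81) = [0.231×27.32/(1.49−0.231)](e^(−0.231×1.81) − e^(−1.49×1.81)) + 1.533 e^(−1.49×1.81)
= 5.013 × (0.6583 − 0.06741) + 1.533 × 0.06741 = 3.065 mg/L.
DO = 10.8 − 3.065 = 7.735 mg/L.

DO ≈ 7.73 mg/L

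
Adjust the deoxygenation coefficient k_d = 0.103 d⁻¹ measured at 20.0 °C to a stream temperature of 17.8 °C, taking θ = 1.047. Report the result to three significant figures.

k_d(T₂) = k_d(T₁) · θ^(T₂−T₁) = 0.103 × 1.047^(17.8−20.0)
= 0.103 × 1.047^-2.20 = 0.103 × 0.9039 = 0.09310 d⁻¹.

k_d ≈ 0.0931 d⁻¹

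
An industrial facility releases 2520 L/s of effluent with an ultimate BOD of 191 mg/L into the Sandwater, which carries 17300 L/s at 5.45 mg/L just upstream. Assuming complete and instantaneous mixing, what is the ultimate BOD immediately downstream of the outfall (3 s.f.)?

Flow-weighted mixing: C = (Q_r C_r + Q_w C_w)/(Q_r + Q_w)
= (17300×5.45 + 2520×191)/(17300 + 2520) = 575600/19820 = 29.04 mg/L.

29.0 mg/L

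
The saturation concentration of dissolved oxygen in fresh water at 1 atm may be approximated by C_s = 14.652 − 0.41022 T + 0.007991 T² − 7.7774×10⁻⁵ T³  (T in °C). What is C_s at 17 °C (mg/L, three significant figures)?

C_s ≈ 9.61 mg/L

C_s = 14.652 − 0.41022×17 + 0.007991×17² − 7.7774×10⁻⁵×17³ = 9.606 mg/L.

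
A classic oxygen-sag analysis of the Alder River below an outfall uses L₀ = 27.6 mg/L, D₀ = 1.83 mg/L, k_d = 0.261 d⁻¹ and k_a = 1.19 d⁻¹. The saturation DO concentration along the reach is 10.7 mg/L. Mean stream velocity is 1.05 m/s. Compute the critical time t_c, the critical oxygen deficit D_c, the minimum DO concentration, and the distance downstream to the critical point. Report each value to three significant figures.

t_c = [1/(k_a−k_d)] ln[(k_a/k_d)(1 − D₀(k_a−k_d)/(k_d L₀))]
= [1/(1.19−0.261)] ln[(1.19/0.261)(1 − 1.83×0.9290/(0.261×27.6))]
= (1/0.9290) ln[4.559 × 0.7640] = 1.076 × ln(3.483) = 1.076 × 1.248 = 1.343 d.
L(t_c) = L₀ e^(−k_d t_c) = 27.6 × 0.7043 = 19.44 mg/L, and at the critical point k_a D_c = k_d L, so D_c = (0.261/1.19) × 19.44 = 4.263 mg/L.
Minimum DO = C_s − D_c = 10.7 − 4.263 = 6.437 mg/L.
x_c = v t_c = 1.05 m/s × 1.343 d × 86400 s/d = 121900 m ≈ 122 km.

t_c ≈ 1.34 d; D_c ≈ 4.26 mg/L; min DO ≈ 6.44 mg/L; x_c ≈ 122 km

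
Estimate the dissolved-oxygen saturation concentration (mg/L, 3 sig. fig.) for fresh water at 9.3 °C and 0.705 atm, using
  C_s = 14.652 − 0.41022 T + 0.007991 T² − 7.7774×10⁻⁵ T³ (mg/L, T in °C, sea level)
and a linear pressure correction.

At sea level: C_s = 14.652 − 0.41022×9.3 + 0.007991×9.3² − 7.7774×10⁻⁵×9.3³ = 11.47 mg/L.
Pressure correction: C_s' = 11.47 × 0.705 = 8.083 mg/L.

C_s ≈ 8.08 mg/L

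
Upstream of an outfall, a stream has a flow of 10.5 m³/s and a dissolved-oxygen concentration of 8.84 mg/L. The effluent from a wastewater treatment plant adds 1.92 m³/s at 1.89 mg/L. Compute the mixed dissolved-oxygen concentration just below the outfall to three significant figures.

7.77 mg/L

Flow-weighted mixing: C = (Q_r C_r + Q_w C_w)/(Q_r + Q_w)
= (10.5×8.84 + 1.92×1.89)/(10.5 + 1.92) = 96.45/12.42 = 7.766 mg/L.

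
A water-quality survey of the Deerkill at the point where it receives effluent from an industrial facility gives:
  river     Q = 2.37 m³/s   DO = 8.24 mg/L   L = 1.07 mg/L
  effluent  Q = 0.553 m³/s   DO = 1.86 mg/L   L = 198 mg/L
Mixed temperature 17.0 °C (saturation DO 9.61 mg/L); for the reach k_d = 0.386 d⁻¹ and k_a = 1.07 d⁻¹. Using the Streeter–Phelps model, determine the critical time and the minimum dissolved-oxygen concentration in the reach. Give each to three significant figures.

t_c ≈ 1.31 d; minimum DO ≈ 1.26 mg/L

Mixed DO = (2.37×8.24 + 0.553×1.86)/(2.37+0.553) = 20.56/2.923 = 7.033 mg/L.
Mixed L₀ = (2.37×1.07 + 0.553×198)/(2.923) = 112.0/2.923 = 38.33 mg/L.
Initial deficit D₀ = C_s − DO₀ = 9.61 − 7.033 = 2.577 mg/L.
t_c = (1/0.6840) ln[(1.07/0.386)(1 − 2.577×0.6840/(0.386×38.33))] = 1.462 × ln(2.442) = 1.305 d.
D_c = (0.386/1.07) × 38.33 × e^(−0.386×1.305) = 0.3607 × 38.33 × 0.6042 = 8.354 mg/L.
Minimum DO = 9.61 − 8.354 = 1.256 mg/L.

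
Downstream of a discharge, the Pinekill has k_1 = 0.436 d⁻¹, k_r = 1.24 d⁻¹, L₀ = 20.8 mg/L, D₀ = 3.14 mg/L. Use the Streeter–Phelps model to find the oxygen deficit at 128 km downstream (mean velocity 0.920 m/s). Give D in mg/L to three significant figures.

D ≈ 4.48 mg/L

Travel time t = x/v = 128 km / (0.920 m/s) = 128000 m / 0.920 m/s = 139100 s = 1.610 d.
k_1 L₀/(k_r−k_1) = 0.436×20.8/(1.24−0.436) = 9.069/0.8040 = 11.28 mg/L.
e^(−k_1 t) = e^(−0.436×1.610) = 0.4955; e^(−k_r t) = e^(−1.24×1.610) = 0.1358.
D = 11.28 × (0.4955 − 0.1358) + 3.14 × 0.1358 = 4.058 + 0.4263 = 4.484 mg/L.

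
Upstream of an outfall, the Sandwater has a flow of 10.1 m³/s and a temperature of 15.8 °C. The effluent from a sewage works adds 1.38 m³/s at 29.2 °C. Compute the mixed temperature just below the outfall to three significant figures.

Flow-weighted mixing: C = (Q_r C_r + Q_w C_w)/(Q_r + Q_w)
= (10.1×15.8 + 1.38×29.2)/(10.1 + 1.38) = 199.9/11.48 = 17.41 °C.

17.4 °C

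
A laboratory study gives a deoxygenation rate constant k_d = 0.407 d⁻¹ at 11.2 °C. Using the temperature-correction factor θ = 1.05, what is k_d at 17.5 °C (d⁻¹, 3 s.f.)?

k_d(T₂) = k_d(T₁) · θ^(T₂−T₁) = 0.407 × 1.05^(17.5−11.2)
= 0.407 × 1.05^6.30 = 0.407 × 1.360 = 0.5535 d⁻¹.

k_d ≈ 0.553 d⁻¹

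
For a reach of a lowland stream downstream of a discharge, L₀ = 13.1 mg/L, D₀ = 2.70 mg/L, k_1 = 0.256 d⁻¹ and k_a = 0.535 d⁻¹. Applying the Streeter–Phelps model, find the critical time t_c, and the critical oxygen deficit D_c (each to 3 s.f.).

t_c = [1/(k_a−k_1)] ln[(k_a/k_1)(1 − D₀(k_a−k_1)/(k_1 L₀))]
= [1/(0.535−0.256)] ln[(0.535/0.256)(1 − 2.70×0.2790/(0.256×13.1))]
= (1/0.2790) ln[2.090 × 0.7754] = 3.584 × ln(1.620) = 3.584 × 0.4827 = 1.730 d.
D_c = (k_1/k_a) L₀ e^(−k_1 t_c) = (0.256/0.535) × 13.1 × e^(−0.256×1.730) = 0.4785 × 13.1 × 0.6422 = 4.025 mg/L.

t_c ≈ 1.73 d; D_c ≈ 4.03 mg/L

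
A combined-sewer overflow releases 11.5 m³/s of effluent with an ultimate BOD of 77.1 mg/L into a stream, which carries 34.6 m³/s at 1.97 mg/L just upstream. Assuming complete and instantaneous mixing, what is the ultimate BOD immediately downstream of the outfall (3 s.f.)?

20.7 mg/L

Flow-weighted mixing: C = (Q_r C_r + Q_w C_w)/(Q_r + Q_w)
= (34.6×1.97 + 11.5×77.1)/(34.6 + 11.5) = 954.8/46.10 = 20.71 mg/L.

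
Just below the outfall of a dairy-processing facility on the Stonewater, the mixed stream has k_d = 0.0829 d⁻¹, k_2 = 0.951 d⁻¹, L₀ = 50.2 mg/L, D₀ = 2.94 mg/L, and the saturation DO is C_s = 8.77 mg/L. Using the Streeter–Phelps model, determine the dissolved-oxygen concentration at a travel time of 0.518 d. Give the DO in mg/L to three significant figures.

DO ≈ 5.31 mg/L

k_d L₀/(k_2−k_d) = 0.0829×50.2/(0.951−0.0829) = 4.162/0.8681 = 4.794 mg/L.
e^(−k_d t) = e^(−0.0829×0.5180) = 0.9580; e^(−k_2 t) = e^(−0.951×0.5180) = 0.6110.
D = 4.794 × (0.9580 − 0.6110) + 2.94 × 0.6110 = 1.663 + 1.796 = 3.460 mg/L.
DO = C_s − D = 8.77 − 3.460 = 5.310 mg/L.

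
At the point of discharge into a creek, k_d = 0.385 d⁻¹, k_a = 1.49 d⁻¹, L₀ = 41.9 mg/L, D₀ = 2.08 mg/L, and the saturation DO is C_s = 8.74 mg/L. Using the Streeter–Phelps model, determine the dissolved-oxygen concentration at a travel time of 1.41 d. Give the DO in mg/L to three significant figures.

k_d L₀/(k_a−k_d) = 0.385×41.9/(1.49−0.385) = 16.13/1.105 = 14.60 mg/L.
e^(−k_d t) = e^(−0.385×1.410) = 0.5811; e^(−k_a t) = e^(−1.49×1.410) = 0.1223.
D = 14.60 × (0.5811 − 0.1223) + 2.08 × 0.1223 = 6.697 + 0.2545 = 6.952 mg/L.
DO = C_s − D = 8.74 − 6.952 = 1.788 mg/L.

DO ≈ 1.79 mg/L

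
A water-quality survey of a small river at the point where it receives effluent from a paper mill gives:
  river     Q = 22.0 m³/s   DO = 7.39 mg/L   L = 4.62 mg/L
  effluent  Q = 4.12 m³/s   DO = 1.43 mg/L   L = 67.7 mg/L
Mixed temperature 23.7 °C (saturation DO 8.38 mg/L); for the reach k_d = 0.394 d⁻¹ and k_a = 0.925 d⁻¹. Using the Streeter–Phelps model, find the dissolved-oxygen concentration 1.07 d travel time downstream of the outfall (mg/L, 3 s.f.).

DO ≈ 4.59 mg/L

Mixed DO = (22.0×7.39 + 4.12×1.43)/(22.0+4.12) = 168.5/26.12 = 6.450 mg/L.
Mixed L₀ = (22.0×4.62 + 4.12×67.7)/(26.12) = 380.6/26.12 = 14.57 mg/L.
Initial deficit D₀ = C_s − DO₀ = 8.38 − 6.450 = 1.930 mg/L.
D(1.07) = [0.394×14.57/(0.925−0.394)](e^(−0.394×1.07) − e^(−0.925×1.07)) + 1.930 e^(−0.925×1.07)
= 10.81 × (0.6560 − 0.3717) + 1.930 × 0.3717 = 3.791 mg/L.
DO = 8.38 − 3.791 = 4.589 mg/L.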